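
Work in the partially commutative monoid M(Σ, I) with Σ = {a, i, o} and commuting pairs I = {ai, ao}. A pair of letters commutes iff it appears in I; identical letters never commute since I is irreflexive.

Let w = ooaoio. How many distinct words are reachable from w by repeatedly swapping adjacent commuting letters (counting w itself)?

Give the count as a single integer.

6

drop 0:o onto floor
drop 1:o onto {0:o}
drop 2:a onto floor
drop 3:o onto {1:o}
drop 4:i onto {3:o}
drop 5:o onto {4:i}
ground layer = {0:o, 2:a}
drop-orders for the pieces not yet dropped (sum over which currently-grounded one goes next):
  1 to go: {2} 1  {5} 1
  2 to go: {2,5} 2  {4,5} 1
  3 to go: {2,4,5} 3  {3,4,5} 1
  4 to go: {1,3,4,5} 1  {2,3,4,5} 4
  if 0:o drops first: 5 orders
  if 2:a drops first: 1 orders
heap linearizations: 6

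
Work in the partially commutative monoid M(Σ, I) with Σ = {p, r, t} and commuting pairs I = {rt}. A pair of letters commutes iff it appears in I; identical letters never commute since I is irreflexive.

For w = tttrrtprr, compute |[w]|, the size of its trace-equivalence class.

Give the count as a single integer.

#0=t has no predecessor
#1=t depends on [0:t]
#2=t depends on [1:t]
#3=r has no predecessor
#4=r depends on [3:r]
#5=t depends on [2:t]
#6=p depends on [4:r, 5:t]
#7=r depends on [6:p]
#8=r depends on [7:r]
sources: [0:t, 3:r]
N(rest) = Σ N(rest − s) over sources s of rest; N(one piece) = 1:
  size 1 → [8]=1
  size 2 → [7,8]=1
  size 3 → [6,7,8]=1
  size 4 → [4,6,7,8]=1  [5,6,7,8]=1
  size 5 → [2,5,6,7,8]=1  [3,4,6,7,8]=1  [4,5,6,7,8]=2
  size 6 → [1,2,5,6,7,8]=1  [2,4,5,6,7,8]=3  [3,4,5,6,7,8]=3
  size 7 → [0,1,2,5,6,7,8]=1  [1,2,4,5,6,7,8]=4  [2,3,4,5,6,7,8]=6
  first=0(t) contributes 10
  first=3(r) contributes 5
|[w]| = 15

15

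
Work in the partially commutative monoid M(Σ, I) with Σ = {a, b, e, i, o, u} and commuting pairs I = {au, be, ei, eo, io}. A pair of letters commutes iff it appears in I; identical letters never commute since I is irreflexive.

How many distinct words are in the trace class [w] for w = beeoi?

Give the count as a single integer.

#0=b has no predecessor
#1=e has no predecessor
#2=e depends on [1:e]
#3=o depends on [0:b]
#4=i depends on [0:b]
sources: [0:b, 1:e]
N(rest) = Σ N(rest − s) over sources s of rest; N(one piece) = 1:
  size 1 → [2]=1  [3]=1  [4]=1
  size 2 → [1,2]=1  [2,3]=2  [2,4]=2  [3,4]=2
  size 3 → [0,3,4]=2  [1,2,3]=3  [1,2,4]=3  [2,3,4]=6
  first=0(b) contributes 12
  first=1(e) contributes 8
|[w]| = 20

20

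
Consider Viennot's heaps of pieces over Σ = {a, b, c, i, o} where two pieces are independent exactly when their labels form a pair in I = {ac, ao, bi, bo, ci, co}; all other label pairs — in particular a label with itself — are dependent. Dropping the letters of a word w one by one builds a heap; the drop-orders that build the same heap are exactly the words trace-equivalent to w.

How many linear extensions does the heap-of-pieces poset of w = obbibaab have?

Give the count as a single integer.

drop 0:o onto floor
drop 1:b onto floor
drop 2:b onto {1:b}
drop 3:i onto {0:o}
drop 4:b onto {2:b}
drop 5:a onto {3:i, 4:b}
drop 6:a onto {5:a}
drop 7:b onto {6:a}
ground layer = {0:o, 1:b}
drop-orders for the pieces not yet dropped (sum over which currently-grounded one goes next):
  1 to go: {7} 1
  2 to go: {6,7} 1
  3 to go: {5,6,7} 1
  4 to go: {3,5,6,7} 1  {4,5,6,7} 1
  5 to go: {0,3,5,6,7} 1  {2,4,5,6,7} 1  {3,4,5,6,7} 2
  6 to go: {0,3,4,5,6,7} 3  {1,2,4,5,6,7} 1  {2,3,4,5,6,7} 3
  if 0:o drops first: 4 orders
  if 1:b drops first: 6 orders
heap linearizations: 10

10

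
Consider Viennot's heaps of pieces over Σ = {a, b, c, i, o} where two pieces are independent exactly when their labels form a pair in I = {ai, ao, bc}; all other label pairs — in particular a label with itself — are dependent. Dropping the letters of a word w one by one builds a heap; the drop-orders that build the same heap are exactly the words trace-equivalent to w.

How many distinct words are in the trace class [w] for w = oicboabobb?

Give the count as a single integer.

#0=o has no predecessor
#1=i depends on [0:o]
#2=c depends on [1:i]
#3=b depends on [1:i]
#4=o depends on [2:c, 3:b]
#5=a depends on [2:c, 3:b]
#6=b depends on [4:o, 5:a]
#7=o depends on [6:b]
#8=b depends on [7:o]
#9=b depends on [8:b]
sources: [0:o]
N(rest) = Σ N(rest − s) over sources s of rest; N(one piece) = 1:
  size 1 → [9]=1
  size 2 → [8,9]=1
  size 3 → [7,8,9]=1
  size 4 → [6,7,8,9]=1
  size 5 → [4,6,7,8,9]=1  [5,6,7,8,9]=1
  size 6 → [4,5,6,7,8,9]=2
  size 7 → [2,4,5,6,7,8,9]=2  [3,4,5,6,7,8,9]=2
  size 8 → [2,3,4,5,6,7,8,9]=4
  first=0(o) contributes 4

4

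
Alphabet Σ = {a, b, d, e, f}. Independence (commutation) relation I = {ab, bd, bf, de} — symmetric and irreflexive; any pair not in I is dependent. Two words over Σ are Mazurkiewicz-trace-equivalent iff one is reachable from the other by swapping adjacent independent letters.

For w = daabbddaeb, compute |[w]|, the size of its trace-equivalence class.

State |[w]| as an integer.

piece 0:d — minimal
piece 1:a rests on {0:d}
piece 2:a rests on {1:a}
piece 3:b — minimal
piece 4:b rests on {3:b}
piece 5:d rests on {2:a}
piece 6:d rests on {5:d}
piece 7:a rests on {6:d}
piece 8:e rests on {4:b, 7:a}
piece 9:b rests on {8:e}
minimal pieces: {0:d, 3:b}
ways to finish when only these pieces remain (= sum over removing one remaining piece with nothing left below it):
  1 left: {9}→1
  2 left: {8,9}→1
  3 left: {4,8,9}→1  {7,8,9}→1
  4 left: {3,4,8,9}→1  {4,7,8,9}→2  {6,7,8,9}→1
  5 left: {3,4,7,8,9}→3  {4,6,7,8,9}→3  {5,6,7,8,9}→1
  6 left: {2,5,6,7,8,9}→1  {3,4,6,7,8,9}→6  {4,5,6,7,8,9}→4
  7 left: {1,2,5,6,7,8,9}→1  {2,4,5,6,7,8,9}→5  {3,4,5,6,7,8,9}→10
  8 left: {0,1,2,5,6,7,8,9}→1  {1,2,4,5,6,7,8,9}→6  {2,3,4,5,6,7,8,9}→15
  placing 0:d first → 21 extensions
  placing 3:b first → 7 extensions
total linear extensions = 28

28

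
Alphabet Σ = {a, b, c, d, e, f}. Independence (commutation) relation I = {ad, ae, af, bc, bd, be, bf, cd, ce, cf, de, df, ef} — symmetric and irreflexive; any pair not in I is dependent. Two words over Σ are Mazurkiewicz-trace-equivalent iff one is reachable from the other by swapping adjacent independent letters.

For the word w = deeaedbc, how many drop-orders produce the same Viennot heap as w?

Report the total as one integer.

1120

0(d) covers ∅
1(e) covers ∅
2(e) covers 1:e
3(a) covers ∅
4(e) covers 2:e
5(d) covers 0:d
6(b) covers 3:a
7(c) covers 3:a
floor of heap: 0:d, 1:e, 3:a
completions by unplaced set U, small U first (add the entries for U minus each lowest piece of U):
  |U|=1: {4}:1  {5}:1  {6}:1  {7}:1
  |U|=2: {0,5}:1  {2,4}:1  {4,5}:2  {4,6}:2  {4,7}:2  {5,6}:2  {5,7}:2  {6,7}:2
  |U|=3: {0,4,5}:3  {0,5,6}:3  {0,5,7}:3  {1,2,4}:1  {2,4,5}:3  {2,4,6}:3  {2,4,7}:3  {3,6,7}:2  {4,5,6}:6  {4,5,7}:6  {4,6,7}:6  {5,6,7}:6
  |U|=4: {0,2,4,5}:6  {0,4,5,6}:12  {0,4,5,7}:12  {0,5,6,7}:12  {1,2,4,5}:4  {1,2,4,6}:4  {1,2,4,7}:4  {2,4,5,6}:12  {2,4,5,7}:12  {2,4,6,7}:12  {3,4,6,7}:8  {3,5,6,7}:8  {4,5,6,7}:24
  |U|=5: {0,1,2,4,5}:10  {0,2,4,5,6}:30  {0,2,4,5,7}:30  {0,3,5,6,7}:20  {0,4,5,6,7}:60  {1,2,4,5,6}:20  {1,2,4,5,7}:20  {1,2,4,6,7}:20  {2,3,4,6,7}:20  {2,4,5,6,7}:60  {3,4,5,6,7}:40
  |U|=6: {0,1,2,4,5,6}:60  {0,1,2,4,5,7}:60  {0,2,4,5,6,7}:180  {0,3,4,5,6,7}:120  {1,2,3,4,6,7}:40  {1,2,4,5,6,7}:120  {2,3,4,5,6,7}:120
  start at 0(d): 280
  start at 1(e): 420
  start at 3(a): 420
sum over floor = 1120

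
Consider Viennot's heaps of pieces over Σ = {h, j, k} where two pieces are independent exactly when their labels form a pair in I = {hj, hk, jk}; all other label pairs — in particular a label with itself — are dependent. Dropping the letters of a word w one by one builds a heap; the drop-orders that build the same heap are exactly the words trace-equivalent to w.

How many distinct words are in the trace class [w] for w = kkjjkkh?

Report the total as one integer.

105

drop 0:k onto floor
drop 1:k onto {0:k}
drop 2:j onto floor
drop 3:j onto {2:j}
drop 4:k onto {1:k}
drop 5:k onto {4:k}
drop 6:h onto floor
ground layer = {0:k, 2:j, 6:h}
drop-orders for the pieces not yet dropped (sum over which currently-grounded one goes next):
  1 to go: {3} 1  {5} 1  {6} 1
  2 to go: {2,3} 1  {3,5} 2  {3,6} 2  {4,5} 1  {5,6} 2
  3 to go: {1,4,5} 1  {2,3,5} 3  {2,3,6} 3  {3,4,5} 3  {3,5,6} 6  {4,5,6} 3
  4 to go: {0,1,4,5} 1  {1,3,4,5} 4  {1,4,5,6} 4  {2,3,4,5} 6  {2,3,5,6} 12  {3,4,5,6} 12
  5 to go: {0,1,3,4,5} 5  {0,1,4,5,6} 5  {1,2,3,4,5} 10  {1,3,4,5,6} 20  {2,3,4,5,6} 30
  if 0:k drops first: 60 orders
  if 2:j drops first: 30 orders
  if 6:h drops first: 15 orders
heap linearizations: 105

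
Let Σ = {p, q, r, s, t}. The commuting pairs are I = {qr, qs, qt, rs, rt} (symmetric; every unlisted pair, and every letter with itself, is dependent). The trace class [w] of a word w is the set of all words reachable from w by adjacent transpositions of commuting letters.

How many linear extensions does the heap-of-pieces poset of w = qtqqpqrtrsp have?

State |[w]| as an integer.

120

0(q) covers ∅
1(t) covers ∅
2(q) covers 0:q
3(q) covers 2:q
4(p) covers 1:t, 3:q
5(q) covers 4:p
6(r) covers 4:p
7(t) covers 4:p
8(r) covers 6:r
9(s) covers 7:t
10(p) covers 5:q, 8:r, 9:s
floor of heap: 0:q, 1:t
completions by unplaced set U, small U first (add the entries for U minus each lowest piece of U):
  |U|=1: {10}:1
  |U|=2: {5,10}:1  {8,10}:1  {9,10}:1
  |U|=3: {5,8,10}:2  {5,9,10}:2  {6,8,10}:1  {7,9,10}:1  {8,9,10}:2
  |U|=4: {5,6,8,10}:3  {5,7,9,10}:3  {5,8,9,10}:6  {6,8,9,10}:3  {7,8,9,10}:3
  |U|=5: {5,6,8,9,10}:12  {5,7,8,9,10}:12  {6,7,8,9,10}:6
  |U|=6: {5,6,7,8,9,10}:30
  |U|=7: {4,5,6,7,8,9,10}:30
  |U|=8: {1,4,5,6,7,8,9,10}:30  {3,4,5,6,7,8,9,10}:30
  |U|=9: {1,3,4,5,6,7,8,9,10}:60  {2,3,4,5,6,7,8,9,10}:30
  start at 0(q): 90
  start at 1(t): 30
sum over floor = 120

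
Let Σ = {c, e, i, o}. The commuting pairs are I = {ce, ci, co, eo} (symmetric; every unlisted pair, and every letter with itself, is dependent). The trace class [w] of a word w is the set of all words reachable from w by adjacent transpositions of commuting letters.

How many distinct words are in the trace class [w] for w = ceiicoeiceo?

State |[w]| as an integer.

660

0(c) covers ∅
1(e) covers ∅
2(i) covers 1:e
3(i) covers 2:i
4(c) covers 0:c
5(o) covers 3:i
6(e) covers 3:i
7(i) covers 5:o, 6:e
8(c) covers 4:c
9(e) covers 7:i
10(o) covers 7:i
floor of heap: 0:c, 1:e
completions by unplaced set U, small U first (add the entries for U minus each lowest piece of U):
  |U|=1: {8}:1  {9}:1  {10}:1
  |U|=2: {4,8}:1  {8,9}:2  {8,10}:2  {9,10}:2
  |U|=3: {0,4,8}:1  {4,8,9}:3  {4,8,10}:3  {7,9,10}:2  {8,9,10}:6
  |U|=4: {0,4,8,9}:4  {0,4,8,10}:4  {4,8,9,10}:12  {5,7,9,10}:2  {6,7,9,10}:2  {7,8,9,10}:8
  |U|=5: {0,4,8,9,10}:20  {4,7,8,9,10}:20  {5,6,7,9,10}:4  {5,7,8,9,10}:10  {6,7,8,9,10}:10
  |U|=6: {0,4,7,8,9,10}:40  {3,5,6,7,9,10}:4  {4,5,7,8,9,10}:30  {4,6,7,8,9,10}:30  {5,6,7,8,9,10}:24
  |U|=7: {0,4,5,7,8,9,10}:70  {0,4,6,7,8,9,10}:70  {2,3,5,6,7,9,10}:4  {3,5,6,7,8,9,10}:28  {4,5,6,7,8,9,10}:84
  |U|=8: {0,4,5,6,7,8,9,10}:224  {1,2,3,5,6,7,9,10}:4  {2,3,5,6,7,8,9,10}:32  {3,4,5,6,7,8,9,10}:112
  |U|=9: {0,3,4,5,6,7,8,9,10}:336  {1,2,3,5,6,7,8,9,10}:36  {2,3,4,5,6,7,8,9,10}:144
  start at 0(c): 180
  start at 1(e): 480
sum over floor = 660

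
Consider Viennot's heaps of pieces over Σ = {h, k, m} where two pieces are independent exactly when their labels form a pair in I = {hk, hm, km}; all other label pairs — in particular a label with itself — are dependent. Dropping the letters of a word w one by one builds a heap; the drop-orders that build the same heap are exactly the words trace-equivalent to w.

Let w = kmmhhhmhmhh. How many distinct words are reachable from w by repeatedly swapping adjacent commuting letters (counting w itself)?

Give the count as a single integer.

drop 0:k onto floor
drop 1:m onto floor
drop 2:m onto {1:m}
drop 3:h onto floor
drop 4:h onto {3:h}
drop 5:h onto {4:h}
drop 6:m onto {2:m}
drop 7:h onto {5:h}
drop 8:m onto {6:m}
drop 9:h onto {7:h}
drop 10:h onto {9:h}
ground layer = {0:k, 1:m, 3:h}
drop-orders for the pieces not yet dropped (sum over which currently-grounded one goes next):
  1 to go: {0} 1  {8} 1  {10} 1
  2 to go: {0,8} 2  {0,10} 2  {6,8} 1  {8,10} 2  {9,10} 1
  3 to go: {0,6,8} 3  {0,8,10} 6  {0,9,10} 3  {2,6,8} 1  {6,8,10} 3  {7,9,10} 1  {8,9,10} 3
  4 to go: {0,2,6,8} 4  {0,6,8,10} 12  {0,7,9,10} 4  {0,8,9,10} 12  {1,2,6,8} 1  {2,6,8,10} 4  {5,7,9,10} 1  {6,8,9,10} 6  {7,8,9,10} 4
  5 to go: {0,1,2,6,8} 5  {0,2,6,8,10} 20  {0,5,7,9,10} 5  {0,6,8,9,10} 30  {0,7,8,9,10} 20  {1,2,6,8,10} 5  {2,6,8,9,10} 10  {4,5,7,9,10} 1  {5,7,8,9,10} 5  {6,7,8,9,10} 10
  6 to go: {0,1,2,6,8,10} 30  {0,2,6,8,9,10} 60  {0,4,5,7,9,10} 6  {0,5,7,8,9,10} 30  {0,6,7,8,9,10} 60  {1,2,6,8,9,10} 15  {2,6,7,8,9,10} 20  {3,4,5,7,9,10} 1  {4,5,7,8,9,10} 6  {5,6,7,8,9,10} 15
  7 to go: {0,1,2,6,8,9,10} 105  {0,2,6,7,8,9,10} 140  {0,3,4,5,7,9,10} 7  {0,4,5,7,8,9,10} 42  {0,5,6,7,8,9,10} 105  {1,2,6,7,8,9,10} 35  {2,5,6,7,8,9,10} 35  {3,4,5,7,8,9,10} 7  {4,5,6,7,8,9,10} 21
  8 to go: {0,1,2,6,7,8,9,10} 280  {0,2,5,6,7,8,9,10} 280  {0,3,4,5,7,8,9,10} 56  {0,4,5,6,7,8,9,10} 168  {1,2,5,6,7,8,9,10} 70  {2,4,5,6,7,8,9,10} 56  {3,4,5,6,7,8,9,10} 28
  9 to go: {0,1,2,5,6,7,8,9,10} 630  {0,2,4,5,6,7,8,9,10} 504  {0,3,4,5,6,7,8,9,10} 252  {1,2,4,5,6,7,8,9,10} 126  {2,3,4,5,6,7,8,9,10} 84
  if 0:k drops first: 210 orders
  if 1:m drops first: 840 orders
  if 3:h drops first: 1260 orders
heap linearizations: 2310

2310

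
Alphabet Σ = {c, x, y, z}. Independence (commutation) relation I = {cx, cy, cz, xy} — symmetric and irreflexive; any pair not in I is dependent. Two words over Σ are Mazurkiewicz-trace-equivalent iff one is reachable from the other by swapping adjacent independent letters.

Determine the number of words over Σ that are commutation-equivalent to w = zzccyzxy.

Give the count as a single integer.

56

#0=z has no predecessor
#1=z depends on [0:z]
#2=c has no predecessor
#3=c depends on [2:c]
#4=y depends on [1:z]
#5=z depends on [4:y]
#6=x depends on [5:z]
#7=y depends on [5:z]
sources: [0:z, 2:c]
N(rest) = Σ N(rest − s) over sources s of rest; N(one piece) = 1:
  size 1 → [3]=1  [6]=1  [7]=1
  size 2 → [2,3]=1  [3,6]=2  [3,7]=2  [6,7]=2
  size 3 → [2,3,6]=3  [2,3,7]=3  [3,6,7]=6  [5,6,7]=2
  size 4 → [2,3,6,7]=12  [3,5,6,7]=8  [4,5,6,7]=2
  size 5 → [1,4,5,6,7]=2  [2,3,5,6,7]=20  [3,4,5,6,7]=10
  size 6 → [0,1,4,5,6,7]=2  [1,3,4,5,6,7]=12  [2,3,4,5,6,7]=30
  first=0(z) contributes 42
  first=2(c) contributes 14
|[w]| = 56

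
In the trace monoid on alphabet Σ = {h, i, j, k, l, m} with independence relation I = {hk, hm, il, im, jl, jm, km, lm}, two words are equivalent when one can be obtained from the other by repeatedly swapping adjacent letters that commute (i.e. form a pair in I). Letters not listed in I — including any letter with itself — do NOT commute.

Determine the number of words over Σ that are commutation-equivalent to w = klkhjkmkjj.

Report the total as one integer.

piece 0:k — minimal
piece 1:l rests on {0:k}
piece 2:k rests on {1:l}
piece 3:h rests on {1:l}
piece 4:j rests on {2:k, 3:h}
piece 5:k rests on {4:j}
piece 6:m — minimal
piece 7:k rests on {5:k}
piece 8:j rests on {7:k}
piece 9:j rests on {8:j}
minimal pieces: {0:k, 6:m}
ways to finish when only these pieces remain (= sum over removing one remaining piece with nothing left below it):
  1 left: {6}→1  {9}→1
  2 left: {6,9}→2  {8,9}→1
  3 left: {6,8,9}→3  {7,8,9}→1
  4 left: {5,7,8,9}→1  {6,7,8,9}→4
  5 left: {4,5,7,8,9}→1  {5,6,7,8,9}→5
  6 left: {2,4,5,7,8,9}→1  {3,4,5,7,8,9}→1  {4,5,6,7,8,9}→6
  7 left: {2,3,4,5,7,8,9}→2  {2,4,5,6,7,8,9}→7  {3,4,5,6,7,8,9}→7
  8 left: {1,2,3,4,5,7,8,9}→2  {2,3,4,5,6,7,8,9}→16
  placing 0:k first → 18 extensions
  placing 6:m first → 2 extensions
total linear extensions = 20

20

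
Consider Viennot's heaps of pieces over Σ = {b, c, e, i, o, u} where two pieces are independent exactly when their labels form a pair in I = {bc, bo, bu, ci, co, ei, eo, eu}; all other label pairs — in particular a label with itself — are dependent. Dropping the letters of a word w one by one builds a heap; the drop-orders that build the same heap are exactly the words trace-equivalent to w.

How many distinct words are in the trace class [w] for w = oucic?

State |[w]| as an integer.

3

#0=o has no predecessor
#1=u depends on [0:o]
#2=c depends on [1:u]
#3=i depends on [1:u]
#4=c depends on [2:c]
sources: [0:o]
N(rest) = Σ N(rest − s) over sources s of rest; N(one piece) = 1:
  size 1 → [3]=1  [4]=1
  size 2 → [2,4]=1  [3,4]=2
  size 3 → [2,3,4]=3
  first=0(o) contributes 3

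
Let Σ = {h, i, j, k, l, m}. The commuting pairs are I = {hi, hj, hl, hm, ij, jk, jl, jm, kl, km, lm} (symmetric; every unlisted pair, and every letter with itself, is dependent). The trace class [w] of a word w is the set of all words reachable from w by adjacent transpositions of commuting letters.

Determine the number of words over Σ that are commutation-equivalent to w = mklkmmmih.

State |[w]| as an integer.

385

drop 0:m onto floor
drop 1:k onto floor
drop 2:l onto floor
drop 3:k onto {1:k}
drop 4:m onto {0:m}
drop 5:m onto {4:m}
drop 6:m onto {5:m}
drop 7:i onto {2:l, 3:k, 6:m}
drop 8:h onto {3:k}
ground layer = {0:m, 1:k, 2:l}
drop-orders for the pieces not yet dropped (sum over which currently-grounded one goes next):
  1 to go: {7} 1  {8} 1
  2 to go: {2,7} 1  {6,7} 1  {7,8} 2
  3 to go: {2,6,7} 2  {2,7,8} 3  {3,7,8} 2  {5,6,7} 1  {6,7,8} 3
  4 to go: {1,3,7,8} 2  {2,3,7,8} 5  {2,5,6,7} 3  {2,6,7,8} 8  {3,6,7,8} 5  {4,5,6,7} 1  {5,6,7,8} 4
  5 to go: {0,4,5,6,7} 1  {1,2,3,7,8} 7  {1,3,6,7,8} 7  {2,3,6,7,8} 18  {2,4,5,6,7} 4  {2,5,6,7,8} 15  {3,5,6,7,8} 9  {4,5,6,7,8} 5
  6 to go: {0,2,4,5,6,7} 5  {0,4,5,6,7,8} 6  {1,2,3,6,7,8} 32  {1,3,5,6,7,8} 16  {2,3,5,6,7,8} 42  {2,4,5,6,7,8} 24  {3,4,5,6,7,8} 14
  7 to go: {0,2,4,5,6,7,8} 35  {0,3,4,5,6,7,8} 20  {1,2,3,5,6,7,8} 90  {1,3,4,5,6,7,8} 30  {2,3,4,5,6,7,8} 80
  if 0:m drops first: 200 orders
  if 1:k drops first: 135 orders
  if 2:l drops first: 50 orders
heap linearizations: 385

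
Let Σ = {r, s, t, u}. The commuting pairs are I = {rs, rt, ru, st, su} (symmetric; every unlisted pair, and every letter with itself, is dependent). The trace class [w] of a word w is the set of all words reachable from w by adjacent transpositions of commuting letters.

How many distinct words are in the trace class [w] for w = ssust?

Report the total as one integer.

0(s) covers ∅
1(s) covers 0:s
2(u) covers ∅
3(s) covers 1:s
4(t) covers 2:u
floor of heap: 0:s, 2:u
completions by unplaced set U, small U first (add the entries for U minus each lowest piece of U):
  |U|=1: {3}:1  {4}:1
  |U|=2: {1,3}:1  {2,4}:1  {3,4}:2
  |U|=3: {0,1,3}:1  {1,3,4}:3  {2,3,4}:3
  start at 0(s): 6
  start at 2(u): 4
sum over floor = 10

10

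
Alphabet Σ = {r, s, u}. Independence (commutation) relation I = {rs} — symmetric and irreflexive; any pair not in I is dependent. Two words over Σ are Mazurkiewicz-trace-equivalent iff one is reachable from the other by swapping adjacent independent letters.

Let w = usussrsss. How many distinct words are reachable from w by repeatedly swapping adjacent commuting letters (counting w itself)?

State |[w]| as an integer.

6

0(u) covers ∅
1(s) covers 0:u
2(u) covers 1:s
3(s) covers 2:u
4(s) covers 3:s
5(r) covers 2:u
6(s) covers 4:s
7(s) covers 6:s
8(s) covers 7:s
floor of heap: 0:u
completions by unplaced set U, small U first (add the entries for U minus each lowest piece of U):
  |U|=1: {5}:1  {8}:1
  |U|=2: {5,8}:2  {7,8}:1
  |U|=3: {5,7,8}:3  {6,7,8}:1
  |U|=4: {4,6,7,8}:1  {5,6,7,8}:4
  |U|=5: {3,4,6,7,8}:1  {4,5,6,7,8}:5
  |U|=6: {3,4,5,6,7,8}:6
  |U|=7: {2,3,4,5,6,7,8}:6
  start at 0(u): 6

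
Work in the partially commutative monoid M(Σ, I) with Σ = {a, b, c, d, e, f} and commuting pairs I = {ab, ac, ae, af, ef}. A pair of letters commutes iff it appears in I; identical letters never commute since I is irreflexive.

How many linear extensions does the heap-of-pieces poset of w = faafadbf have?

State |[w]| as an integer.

piece 0:f — minimal
piece 1:a — minimal
piece 2:a rests on {1:a}
piece 3:f rests on {0:f}
piece 4:a rests on {2:a}
piece 5:d rests on {3:f, 4:a}
piece 6:b rests on {5:d}
piece 7:f rests on {6:b}
minimal pieces: {0:f, 1:a}
ways to finish when only these pieces remain (= sum over removing one remaining piece with nothing left below it):
  1 left: {7}→1
  2 left: {6,7}→1
  3 left: {5,6,7}→1
  4 left: {3,5,6,7}→1  {4,5,6,7}→1
  5 left: {0,3,5,6,7}→1  {2,4,5,6,7}→1  {3,4,5,6,7}→2
  6 left: {0,3,4,5,6,7}→3  {1,2,4,5,6,7}→1  {2,3,4,5,6,7}→3
  placing 0:f first → 4 extensions
  placing 1:a first → 6 extensions
total linear extensions = 10

10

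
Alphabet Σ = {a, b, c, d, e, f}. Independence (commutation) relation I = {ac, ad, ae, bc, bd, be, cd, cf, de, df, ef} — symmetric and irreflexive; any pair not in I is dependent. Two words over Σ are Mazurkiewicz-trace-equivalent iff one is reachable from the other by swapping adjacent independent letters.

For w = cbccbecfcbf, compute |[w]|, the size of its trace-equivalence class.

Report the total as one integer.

#0=c has no predecessor
#1=b has no predecessor
#2=c depends on [0:c]
#3=c depends on [2:c]
#4=b depends on [1:b]
#5=e depends on [3:c]
#6=c depends on [5:e]
#7=f depends on [4:b]
#8=c depends on [6:c]
#9=b depends on [7:f]
#10=f depends on [9:b]
sources: [0:c, 1:b]
N(rest) = Σ N(rest − s) over sources s of rest; N(one piece) = 1:
  size 1 → [8]=1  [10]=1
  size 2 → [6,8]=1  [8,10]=2  [9,10]=1
  size 3 → [5,6,8]=1  [6,8,10]=3  [7,9,10]=1  [8,9,10]=3
  size 4 → [3,5,6,8]=1  [4,7,9,10]=1  [5,6,8,10]=4  [6,8,9,10]=6  [7,8,9,10]=4
  size 5 → [1,4,7,9,10]=1  [2,3,5,6,8]=1  [3,5,6,8,10]=5  [4,7,8,9,10]=5  [5,6,8,9,10]=10  [6,7,8,9,10]=10
  size 6 → [0,2,3,5,6,8]=1  [1,4,7,8,9,10]=6  [2,3,5,6,8,10]=6  [3,5,6,8,9,10]=15  [4,6,7,8,9,10]=15  [5,6,7,8,9,10]=20
  size 7 → [0,2,3,5,6,8,10]=7  [1,4,6,7,8,9,10]=21  [2,3,5,6,8,9,10]=21  [3,5,6,7,8,9,10]=35  [4,5,6,7,8,9,10]=35
  size 8 → [0,2,3,5,6,8,9,10]=28  [1,4,5,6,7,8,9,10]=56  [2,3,5,6,7,8,9,10]=56  [3,4,5,6,7,8,9,10]=70
  size 9 → [0,2,3,5,6,7,8,9,10]=84  [1,3,4,5,6,7,8,9,10]=126  [2,3,4,5,6,7,8,9,10]=126
  first=0(c) contributes 252
  first=1(b) contributes 210
|[w]| = 462

462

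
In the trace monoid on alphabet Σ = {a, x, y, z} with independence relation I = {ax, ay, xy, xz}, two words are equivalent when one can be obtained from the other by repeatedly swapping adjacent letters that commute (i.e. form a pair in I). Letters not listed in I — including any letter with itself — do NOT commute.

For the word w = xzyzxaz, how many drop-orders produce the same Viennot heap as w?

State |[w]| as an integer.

21

drop 0:x onto floor
drop 1:z onto floor
drop 2:y onto {1:z}
drop 3:z onto {2:y}
drop 4:x onto {0:x}
drop 5:a onto {3:z}
drop 6:z onto {5:a}
ground layer = {0:x, 1:z}
drop-orders for the pieces not yet dropped (sum over which currently-grounded one goes next):
  1 to go: {4} 1  {6} 1
  2 to go: {0,4} 1  {4,6} 2  {5,6} 1
  3 to go: {0,4,6} 3  {3,5,6} 1  {4,5,6} 3
  4 to go: {0,4,5,6} 6  {2,3,5,6} 1  {3,4,5,6} 4
  5 to go: {0,3,4,5,6} 10  {1,2,3,5,6} 1  {2,3,4,5,6} 5
  if 0:x drops first: 6 orders
  if 1:z drops first: 15 orders
heap linearizations: 21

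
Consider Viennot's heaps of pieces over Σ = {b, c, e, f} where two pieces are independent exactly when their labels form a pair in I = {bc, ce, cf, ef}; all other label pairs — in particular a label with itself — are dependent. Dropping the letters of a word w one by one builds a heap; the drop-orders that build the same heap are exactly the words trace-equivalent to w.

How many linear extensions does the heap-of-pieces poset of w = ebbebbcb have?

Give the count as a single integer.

#0=e has no predecessor
#1=b depends on [0:e]
#2=b depends on [1:b]
#3=e depends on [2:b]
#4=b depends on [3:e]
#5=b depends on [4:b]
#6=c has no predecessor
#7=b depends on [5:b]
sources: [0:e, 6:c]
N(rest) = Σ N(rest − s) over sources s of rest; N(one piece) = 1:
  size 1 → [6]=1  [7]=1
  size 2 → [5,7]=1  [6,7]=2
  size 3 → [4,5,7]=1  [5,6,7]=3
  size 4 → [3,4,5,7]=1  [4,5,6,7]=4
  size 5 → [2,3,4,5,7]=1  [3,4,5,6,7]=5
  size 6 → [1,2,3,4,5,7]=1  [2,3,4,5,6,7]=6
  first=0(e) contributes 7
  first=6(c) contributes 1
|[w]| = 8

8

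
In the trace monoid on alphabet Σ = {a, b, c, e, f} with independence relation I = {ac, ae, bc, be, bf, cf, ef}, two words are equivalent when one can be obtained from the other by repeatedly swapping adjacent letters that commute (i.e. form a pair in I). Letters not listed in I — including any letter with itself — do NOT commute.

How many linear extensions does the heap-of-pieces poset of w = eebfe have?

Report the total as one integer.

20

#0=e has no predecessor
#1=e depends on [0:e]
#2=b has no predecessor
#3=f has no predecessor
#4=e depends on [1:e]
sources: [0:e, 2:b, 3:f]
N(rest) = Σ N(rest − s) over sources s of rest; N(one piece) = 1:
  size 1 → [2]=1  [3]=1  [4]=1
  size 2 → [1,4]=1  [2,3]=2  [2,4]=2  [3,4]=2
  size 3 → [0,1,4]=1  [1,2,4]=3  [1,3,4]=3  [2,3,4]=6
  first=0(e) contributes 12
  first=2(b) contributes 4
  first=3(f) contributes 4
|[w]| = 20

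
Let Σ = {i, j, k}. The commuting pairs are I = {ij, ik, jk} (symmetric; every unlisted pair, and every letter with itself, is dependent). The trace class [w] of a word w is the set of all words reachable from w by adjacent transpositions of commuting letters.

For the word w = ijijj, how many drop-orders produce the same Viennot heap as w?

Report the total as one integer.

piece 0:i — minimal
piece 1:j — minimal
piece 2:i rests on {0:i}
piece 3:j rests on {1:j}
piece 4:j rests on {3:j}
minimal pieces: {0:i, 1:j}
ways to finish when only these pieces remain (= sum over removing one remaining piece with nothing left below it):
  1 left: {2}→1  {4}→1
  2 left: {0,2}→1  {2,4}→2  {3,4}→1
  3 left: {0,2,4}→3  {1,3,4}→1  {2,3,4}→3
  placing 0:i first → 4 extensions
  placing 1:j first → 6 extensions
total linear extensions = 10

10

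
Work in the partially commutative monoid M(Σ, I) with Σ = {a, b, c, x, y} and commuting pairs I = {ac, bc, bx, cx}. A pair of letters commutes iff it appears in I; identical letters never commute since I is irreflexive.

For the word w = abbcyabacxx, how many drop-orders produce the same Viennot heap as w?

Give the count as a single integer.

drop 0:a onto floor
drop 1:b onto {0:a}
drop 2:b onto {1:b}
drop 3:c onto floor
drop 4:y onto {2:b, 3:c}
drop 5:a onto {4:y}
drop 6:b onto {5:a}
drop 7:a onto {6:b}
drop 8:c onto {4:y}
drop 9:x onto {7:a}
drop 10:x onto {9:x}
ground layer = {0:a, 3:c}
drop-orders for the pieces not yet dropped (sum over which currently-grounded one goes next):
  1 to go: {8} 1  {10} 1
  2 to go: {8,10} 2  {9,10} 1
  3 to go: {7,9,10} 1  {8,9,10} 3
  4 to go: {6,7,9,10} 1  {7,8,9,10} 4
  5 to go: {5,6,7,9,10} 1  {6,7,8,9,10} 5
  6 to go: {5,6,7,8,9,10} 6
  7 to go: {4,5,6,7,8,9,10} 6
  8 to go: {2,4,5,6,7,8,9,10} 6  {3,4,5,6,7,8,9,10} 6
  9 to go: {1,2,4,5,6,7,8,9,10} 6  {2,3,4,5,6,7,8,9,10} 12
  if 0:a drops first: 18 orders
  if 3:c drops first: 6 orders
heap linearizations: 24

24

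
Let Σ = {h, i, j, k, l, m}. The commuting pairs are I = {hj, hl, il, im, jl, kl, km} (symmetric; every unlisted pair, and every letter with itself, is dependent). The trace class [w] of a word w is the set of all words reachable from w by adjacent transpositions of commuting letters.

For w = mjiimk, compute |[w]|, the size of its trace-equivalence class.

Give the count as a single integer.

drop 0:m onto floor
drop 1:j onto {0:m}
drop 2:i onto {1:j}
drop 3:i onto {2:i}
drop 4:m onto {1:j}
drop 5:k onto {3:i}
ground layer = {0:m}
drop-orders for the pieces not yet dropped (sum over which currently-grounded one goes next):
  1 to go: {4} 1  {5} 1
  2 to go: {3,5} 1  {4,5} 2
  3 to go: {2,3,5} 1  {3,4,5} 3
  4 to go: {2,3,4,5} 4
  if 0:m drops first: 4 orders

4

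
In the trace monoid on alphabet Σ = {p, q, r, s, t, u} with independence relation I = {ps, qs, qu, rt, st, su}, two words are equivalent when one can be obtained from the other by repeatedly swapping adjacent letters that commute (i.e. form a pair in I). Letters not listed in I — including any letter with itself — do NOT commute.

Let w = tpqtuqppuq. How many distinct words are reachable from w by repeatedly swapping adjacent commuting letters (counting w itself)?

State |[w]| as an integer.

#0=t has no predecessor
#1=p depends on [0:t]
#2=q depends on [1:p]
#3=t depends on [2:q]
#4=u depends on [3:t]
#5=q depends on [3:t]
#6=p depends on [4:u, 5:q]
#7=p depends on [6:p]
#8=u depends on [7:p]
#9=q depends on [7:p]
sources: [0:t]
N(rest) = Σ N(rest − s) over sources s of rest; N(one piece) = 1:
  size 1 → [8]=1  [9]=1
  size 2 → [8,9]=2
  size 3 → [7,8,9]=2
  size 4 → [6,7,8,9]=2
  size 5 → [4,6,7,8,9]=2  [5,6,7,8,9]=2
  size 6 → [4,5,6,7,8,9]=4
  size 7 → [3,4,5,6,7,8,9]=4
  size 8 → [2,3,4,5,6,7,8,9]=4
  first=0(t) contributes 4

4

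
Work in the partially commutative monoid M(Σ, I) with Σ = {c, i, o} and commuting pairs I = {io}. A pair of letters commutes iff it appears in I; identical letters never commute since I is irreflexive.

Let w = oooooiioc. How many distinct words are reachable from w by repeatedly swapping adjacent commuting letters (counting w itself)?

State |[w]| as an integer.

drop 0:o onto floor
drop 1:o onto {0:o}
drop 2:o onto {1:o}
drop 3:o onto {2:o}
drop 4:o onto {3:o}
drop 5:i onto floor
drop 6:i onto {5:i}
drop 7:o onto {4:o}
drop 8:c onto {6:i, 7:o}
ground layer = {0:o, 5:i}
drop-orders for the pieces not yet dropped (sum over which currently-grounded one goes next):
  1 to go: {8} 1
  2 to go: {6,8} 1  {7,8} 1
  3 to go: {4,7,8} 1  {5,6,8} 1  {6,7,8} 2
  4 to go: {3,4,7,8} 1  {4,6,7,8} 3  {5,6,7,8} 3
  5 to go: {2,3,4,7,8} 1  {3,4,6,7,8} 4  {4,5,6,7,8} 6
  6 to go: {1,2,3,4,7,8} 1  {2,3,4,6,7,8} 5  {3,4,5,6,7,8} 10
  7 to go: {0,1,2,3,4,7,8} 1  {1,2,3,4,6,7,8} 6  {2,3,4,5,6,7,8} 15
  if 0:o drops first: 21 orders
  if 5:i drops first: 7 orders
heap linearizations: 28

28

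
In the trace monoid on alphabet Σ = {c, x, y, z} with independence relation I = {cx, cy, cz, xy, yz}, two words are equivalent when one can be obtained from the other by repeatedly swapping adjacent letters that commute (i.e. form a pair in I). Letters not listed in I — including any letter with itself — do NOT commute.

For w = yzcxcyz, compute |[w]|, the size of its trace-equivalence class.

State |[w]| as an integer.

#0=y has no predecessor
#1=z has no predecessor
#2=c has no predecessor
#3=x depends on [1:z]
#4=c depends on [2:c]
#5=y depends on [0:y]
#6=z depends on [3:x]
sources: [0:y, 1:z, 2:c]
N(rest) = Σ N(rest − s) over sources s of rest; N(one piece) = 1:
  size 1 → [4]=1  [5]=1  [6]=1
  size 2 → [0,5]=1  [2,4]=1  [3,6]=1  [4,5]=2  [4,6]=2  [5,6]=2
  size 3 → [0,4,5]=3  [0,5,6]=3  [1,3,6]=1  [2,4,5]=3  [2,4,6]=3  [3,4,6]=3  [3,5,6]=3  [4,5,6]=6
  size 4 → [0,2,4,5]=6  [0,3,5,6]=6  [0,4,5,6]=12  [1,3,4,6]=4  [1,3,5,6]=4  [2,3,4,6]=6  [2,4,5,6]=12  [3,4,5,6]=12
  size 5 → [0,1,3,5,6]=10  [0,2,4,5,6]=30  [0,3,4,5,6]=30  [1,2,3,4,6]=10  [1,3,4,5,6]=20  [2,3,4,5,6]=30
  first=0(y) contributes 60
  first=1(z) contributes 90
  first=2(c) contributes 60
|[w]| = 210

210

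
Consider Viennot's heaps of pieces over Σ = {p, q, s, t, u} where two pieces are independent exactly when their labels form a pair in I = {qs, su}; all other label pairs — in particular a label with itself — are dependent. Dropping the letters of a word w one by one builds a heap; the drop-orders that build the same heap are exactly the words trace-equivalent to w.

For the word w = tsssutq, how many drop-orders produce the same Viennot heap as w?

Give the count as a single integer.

4

drop 0:t onto floor
drop 1:s onto {0:t}
drop 2:s onto {1:s}
drop 3:s onto {2:s}
drop 4:u onto {0:t}
drop 5:t onto {3:s, 4:u}
drop 6:q onto {5:t}
ground layer = {0:t}
drop-orders for the pieces not yet dropped (sum over which currently-grounded one goes next):
  1 to go: {6} 1
  2 to go: {5,6} 1
  3 to go: {3,5,6} 1  {4,5,6} 1
  4 to go: {2,3,5,6} 1  {3,4,5,6} 2
  5 to go: {1,2,3,5,6} 1  {2,3,4,5,6} 3
  if 0:t drops first: 4 orders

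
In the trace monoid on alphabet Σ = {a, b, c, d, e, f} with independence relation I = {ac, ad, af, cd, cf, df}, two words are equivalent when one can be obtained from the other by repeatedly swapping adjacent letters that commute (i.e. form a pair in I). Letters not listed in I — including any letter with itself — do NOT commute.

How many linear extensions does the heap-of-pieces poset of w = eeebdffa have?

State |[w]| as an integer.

12

drop 0:e onto floor
drop 1:e onto {0:e}
drop 2:e onto {1:e}
drop 3:b onto {2:e}
drop 4:d onto {3:b}
drop 5:f onto {3:b}
drop 6:f onto {5:f}
drop 7:a onto {3:b}
ground layer = {0:e}
drop-orders for the pieces not yet dropped (sum over which currently-grounded one goes next):
  1 to go: {4} 1  {6} 1  {7} 1
  2 to go: {4,6} 2  {4,7} 2  {5,6} 1  {6,7} 2
  3 to go: {4,5,6} 3  {4,6,7} 6  {5,6,7} 3
  4 to go: {4,5,6,7} 12
  5 to go: {3,4,5,6,7} 12
  6 to go: {2,3,4,5,6,7} 12
  if 0:e drops first: 12 orders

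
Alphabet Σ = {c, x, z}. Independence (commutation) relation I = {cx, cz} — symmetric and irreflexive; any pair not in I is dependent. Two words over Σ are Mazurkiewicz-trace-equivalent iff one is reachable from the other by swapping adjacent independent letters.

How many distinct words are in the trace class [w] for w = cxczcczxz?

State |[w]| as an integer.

126

piece 0:c — minimal
piece 1:x — minimal
piece 2:c rests on {0:c}
piece 3:z rests on {1:x}
piece 4:c rests on {2:c}
piece 5:c rests on {4:c}
piece 6:z rests on {3:z}
piece 7:x rests on {6:z}
piece 8:z rests on {7:x}
minimal pieces: {0:c, 1:x}
ways to finish when only these pieces remain (= sum over removing one remaining piece with nothing left below it):
  1 left: {5}→1  {8}→1
  2 left: {4,5}→1  {5,8}→2  {7,8}→1
  3 left: {2,4,5}→1  {4,5,8}→3  {5,7,8}→3  {6,7,8}→1
  4 left: {0,2,4,5}→1  {2,4,5,8}→4  {3,6,7,8}→1  {4,5,7,8}→6  {5,6,7,8}→4
  5 left: {0,2,4,5,8}→5  {1,3,6,7,8}→1  {2,4,5,7,8}→10  {3,5,6,7,8}→5  {4,5,6,7,8}→10
  6 left: {0,2,4,5,7,8}→15  {1,3,5,6,7,8}→6  {2,4,5,6,7,8}→20  {3,4,5,6,7,8}→15
  7 left: {0,2,4,5,6,7,8}→35  {1,3,4,5,6,7,8}→21  {2,3,4,5,6,7,8}→35
  placing 0:c first → 56 extensions
  placing 1:x first → 70 extensions
total linear extensions = 126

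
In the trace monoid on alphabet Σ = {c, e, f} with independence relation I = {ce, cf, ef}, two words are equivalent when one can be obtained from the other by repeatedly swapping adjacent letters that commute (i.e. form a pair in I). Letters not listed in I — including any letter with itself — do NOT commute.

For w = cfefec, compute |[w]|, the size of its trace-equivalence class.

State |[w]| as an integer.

drop 0:c onto floor
drop 1:f onto floor
drop 2:e onto floor
drop 3:f onto {1:f}
drop 4:e onto {2:e}
drop 5:c onto {0:c}
ground layer = {0:c, 1:f, 2:e}
drop-orders for the pieces not yet dropped (sum over which currently-grounded one goes next):
  1 to go: {3} 1  {4} 1  {5} 1
  2 to go: {0,5} 1  {1,3} 1  {2,4} 1  {3,4} 2  {3,5} 2  {4,5} 2
  3 to go: {0,3,5} 3  {0,4,5} 3  {1,3,4} 3  {1,3,5} 3  {2,3,4} 3  {2,4,5} 3  {3,4,5} 6
  4 to go: {0,1,3,5} 6  {0,2,4,5} 6  {0,3,4,5} 12  {1,2,3,4} 6  {1,3,4,5} 12  {2,3,4,5} 12
  if 0:c drops first: 30 orders
  if 1:f drops first: 30 orders
  if 2:e drops first: 30 orders
heap linearizations: 90

90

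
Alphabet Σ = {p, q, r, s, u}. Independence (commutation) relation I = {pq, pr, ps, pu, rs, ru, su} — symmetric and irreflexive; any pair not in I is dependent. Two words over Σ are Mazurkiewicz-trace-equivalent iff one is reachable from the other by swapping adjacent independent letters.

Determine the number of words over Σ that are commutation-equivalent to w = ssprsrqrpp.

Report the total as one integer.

1200

piece 0:s — minimal
piece 1:s rests on {0:s}
piece 2:p — minimal
piece 3:r — minimal
piece 4:s rests on {1:s}
piece 5:r rests on {3:r}
piece 6:q rests on {4:s, 5:r}
piece 7:r rests on {6:q}
piece 8:p rests on {2:p}
piece 9:p rests on {8:p}
minimal pieces: {0:s, 2:p, 3:r}
ways to finish when only these pieces remain (= sum over removing one remaining piece with nothing left below it):
  1 left: {7}→1  {9}→1
  2 left: {6,7}→1  {7,9}→2  {8,9}→1
  3 left: {2,8,9}→1  {4,6,7}→1  {5,6,7}→1  {6,7,9}→3  {7,8,9}→3
  4 left: {1,4,6,7}→1  {2,7,8,9}→4  {3,5,6,7}→1  {4,5,6,7}→2  {4,6,7,9}→4  {5,6,7,9}→4  {6,7,8,9}→6
  5 left: {0,1,4,6,7}→1  {1,4,5,6,7}→3  {1,4,6,7,9}→5  {2,6,7,8,9}→10  {3,4,5,6,7}→3  {3,5,6,7,9}→5  {4,5,6,7,9}→10  {4,6,7,8,9}→10  {5,6,7,8,9}→10
  6 left: {0,1,4,5,6,7}→4  {0,1,4,6,7,9}→6  {1,3,4,5,6,7}→6  {1,4,5,6,7,9}→18  {1,4,6,7,8,9}→15  {2,4,6,7,8,9}→20  {2,5,6,7,8,9}→20  {3,4,5,6,7,9}→18  {3,5,6,7,8,9}→15  {4,5,6,7,8,9}→30
  7 left: {0,1,3,4,5,6,7}→10  {0,1,4,5,6,7,9}→28  {0,1,4,6,7,8,9}→21  {1,2,4,6,7,8,9}→35  {1,3,4,5,6,7,9}→42  {1,4,5,6,7,8,9}→63  {2,3,5,6,7,8,9}→35  {2,4,5,6,7,8,9}→70  {3,4,5,6,7,8,9}→63
  8 left: {0,1,2,4,6,7,8,9}→56  {0,1,3,4,5,6,7,9}→80  {0,1,4,5,6,7,8,9}→112  {1,2,4,5,6,7,8,9}→168  {1,3,4,5,6,7,8,9}→168  {2,3,4,5,6,7,8,9}→168
  placing 0:s first → 504 extensions
  placing 2:p first → 360 extensions
  placing 3:r first → 336 extensions
total linear extensions = 1200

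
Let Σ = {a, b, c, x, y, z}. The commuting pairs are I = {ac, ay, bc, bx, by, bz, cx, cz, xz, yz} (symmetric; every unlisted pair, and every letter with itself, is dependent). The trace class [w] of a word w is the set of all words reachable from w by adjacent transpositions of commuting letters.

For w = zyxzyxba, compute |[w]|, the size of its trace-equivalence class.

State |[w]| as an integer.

piece 0:z — minimal
piece 1:y — minimal
piece 2:x rests on {1:y}
piece 3:z rests on {0:z}
piece 4:y rests on {2:x}
piece 5:x rests on {4:y}
piece 6:b — minimal
piece 7:a rests on {3:z, 5:x, 6:b}
minimal pieces: {0:z, 1:y, 6:b}
ways to finish when only these pieces remain (= sum over removing one remaining piece with nothing left below it):
  1 left: {7}→1
  2 left: {3,7}→1  {5,7}→1  {6,7}→1
  3 left: {0,3,7}→1  {3,5,7}→2  {3,6,7}→2  {4,5,7}→1  {5,6,7}→2
  4 left: {0,3,5,7}→3  {0,3,6,7}→3  {2,4,5,7}→1  {3,4,5,7}→3  {3,5,6,7}→6  {4,5,6,7}→3
  5 left: {0,3,4,5,7}→6  {0,3,5,6,7}→12  {1,2,4,5,7}→1  {2,3,4,5,7}→4  {2,4,5,6,7}→4  {3,4,5,6,7}→12
  6 left: {0,2,3,4,5,7}→10  {0,3,4,5,6,7}→30  {1,2,3,4,5,7}→5  {1,2,4,5,6,7}→5  {2,3,4,5,6,7}→20
  placing 0:z first → 30 extensions
  placing 1:y first → 60 extensions
  placing 6:b first → 15 extensions
total linear extensions = 105

105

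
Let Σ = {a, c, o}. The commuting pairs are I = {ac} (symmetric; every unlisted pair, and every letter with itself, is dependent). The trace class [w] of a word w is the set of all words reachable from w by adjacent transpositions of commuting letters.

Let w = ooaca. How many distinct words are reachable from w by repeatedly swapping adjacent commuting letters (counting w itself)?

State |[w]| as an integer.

3

drop 0:o onto floor
drop 1:o onto {0:o}
drop 2:a onto {1:o}
drop 3:c onto {1:o}
drop 4:a onto {2:a}
ground layer = {0:o}
drop-orders for the pieces not yet dropped (sum over which currently-grounded one goes next):
  1 to go: {3} 1  {4} 1
  2 to go: {2,4} 1  {3,4} 2
  3 to go: {2,3,4} 3
  if 0:o drops first: 3 orders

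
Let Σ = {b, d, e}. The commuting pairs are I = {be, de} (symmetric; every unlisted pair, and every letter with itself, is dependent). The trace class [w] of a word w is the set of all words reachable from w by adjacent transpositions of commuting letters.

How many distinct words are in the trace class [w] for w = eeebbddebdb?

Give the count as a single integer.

330

drop 0:e onto floor
drop 1:e onto {0:e}
drop 2:e onto {1:e}
drop 3:b onto floor
drop 4:b onto {3:b}
drop 5:d onto {4:b}
drop 6:d onto {5:d}
drop 7:e onto {2:e}
drop 8:b onto {6:d}
drop 9:d onto {8:b}
drop 10:b onto {9:d}
ground layer = {0:e, 3:b}
drop-orders for the pieces not yet dropped (sum over which currently-grounded one goes next):
  1 to go: {7} 1  {10} 1
  2 to go: {2,7} 1  {7,10} 2  {9,10} 1
  3 to go: {1,2,7} 1  {2,7,10} 3  {7,9,10} 3  {8,9,10} 1
  4 to go: {0,1,2,7} 1  {1,2,7,10} 4  {2,7,9,10} 6  {6,8,9,10} 1  {7,8,9,10} 4
  5 to go: {0,1,2,7,10} 5  {1,2,7,9,10} 10  {2,7,8,9,10} 10  {5,6,8,9,10} 1  {6,7,8,9,10} 5
  6 to go: {0,1,2,7,9,10} 15  {1,2,7,8,9,10} 20  {2,6,7,8,9,10} 15  {4,5,6,8,9,10} 1  {5,6,7,8,9,10} 6
  7 to go: {0,1,2,7,8,9,10} 35  {1,2,6,7,8,9,10} 35  {2,5,6,7,8,9,10} 21  {3,4,5,6,8,9,10} 1  {4,5,6,7,8,9,10} 7
  8 to go: {0,1,2,6,7,8,9,10} 70  {1,2,5,6,7,8,9,10} 56  {2,4,5,6,7,8,9,10} 28  {3,4,5,6,7,8,9,10} 8
  9 to go: {0,1,2,5,6,7,8,9,10} 126  {1,2,4,5,6,7,8,9,10} 84  {2,3,4,5,6,7,8,9,10} 36
  if 0:e drops first: 120 orders
  if 3:b drops first: 210 orders
heap linearizations: 330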